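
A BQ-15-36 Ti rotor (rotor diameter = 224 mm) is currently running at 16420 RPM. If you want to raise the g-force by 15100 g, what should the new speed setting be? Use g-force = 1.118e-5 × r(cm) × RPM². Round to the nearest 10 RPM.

r = 224 mm / 2 = 112 mm = 11.2 cm
Current RCF = 1.118 × 10⁻⁵ × 11.2 × (16420)² = 1.118 × 10⁻⁵ × 11.2 × 269,616,400 ≈ 33,760.3 × g
Target RCF = 33,760.3 + 15,100 = 48,860.3 × g
N² = 48,860.3 / (12.5216 × 10⁻⁵) = 390,208,120
N ≈ √390,208,120 ≈ 19,753.7

N₂ ≈ 19750 RPM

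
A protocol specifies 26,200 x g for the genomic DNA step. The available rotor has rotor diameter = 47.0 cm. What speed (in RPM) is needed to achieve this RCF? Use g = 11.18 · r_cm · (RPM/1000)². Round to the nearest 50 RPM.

N ≈ 10000 RPM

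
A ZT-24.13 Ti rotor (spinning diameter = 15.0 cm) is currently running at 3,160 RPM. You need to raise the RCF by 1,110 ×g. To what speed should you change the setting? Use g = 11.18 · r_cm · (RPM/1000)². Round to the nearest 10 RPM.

4820 RPM

r = 15.0 / 2 = 7.5 cm
Current RCF = 11.18 × 7.5 × (3.16)² = 11.18 × 7.5 × 9.9856 ≈ 837.3 × g
Target RCF = 837.3 + 1,110 = 1,947.3 × g
(N/1000)² = 1,947.3 / 83.85 = 23.22361
N = 1000 × √23.22361 ≈ 4,819.1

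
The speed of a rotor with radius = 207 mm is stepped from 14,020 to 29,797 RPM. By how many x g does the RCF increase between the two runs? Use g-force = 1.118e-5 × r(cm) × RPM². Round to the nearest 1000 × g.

160000 x g

r = 207 mm = 20.7 cm
RCF₁ = 1.118 × 10⁻⁵ × 20.7 × (14020)² = 1.118 × 10⁻⁵ × 20.7 × 196,560,400 ≈ 45,489.2 × g
RCF₂ = 1.118 × 10⁻⁵ × 20.7 × (29797)² = 1.118 × 10⁻⁵ × 20.7 × 887,861,209 ≈ 205,474.2 × g
Increase = 205,474.2 − 45,489.2 = 159,985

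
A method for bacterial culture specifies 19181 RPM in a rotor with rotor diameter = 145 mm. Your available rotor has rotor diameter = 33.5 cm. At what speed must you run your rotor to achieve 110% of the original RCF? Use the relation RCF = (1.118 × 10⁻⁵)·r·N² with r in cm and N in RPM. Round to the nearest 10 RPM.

13240 RPM

Original rotor: r = 145 mm / 2 = 72.5 mm = 7.25 cm
RCF = 1.118 × 10⁻⁵ × r × N²
RCF_original = 1.118 × 10⁻⁵ × 7.25 × (19181)² = 1.118 × 10⁻⁵ × 7.25 × 367,910,761 ≈ 29,821 × g
Target RCF = 1.1 × 29,821 ≈ 32,803.1 × g
Your rotor: r = 33.5 / 2 = 16.75 cm
32,803.1 = 1.118 × 10⁻⁵ × 16.75 × N²
N² = 32,803.1 / (18.7265 × 10⁻⁵) = 175,169,412
N ≈ √175,169,412 ≈ 13,235.2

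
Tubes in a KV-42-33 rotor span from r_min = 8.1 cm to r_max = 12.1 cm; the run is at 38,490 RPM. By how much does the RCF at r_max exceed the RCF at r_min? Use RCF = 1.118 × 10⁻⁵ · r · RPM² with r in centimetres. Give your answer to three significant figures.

RCF_max = 1.118 × 10⁻⁵ × 12.1 × (38490)² = 1.118 × 10⁻⁵ × 12.1 × 1,481,480,100 ≈ 200,411.7 × g
RCF_min = 1.118 × 10⁻⁵ × 8.1 × (38490)² = 1.118 × 10⁻⁵ × 8.1 × 1,481,480,100 ≈ 134,159.9 × g
ΔRCF = 200,411.7 − 134,159.9 = 66,251.8

66300 x g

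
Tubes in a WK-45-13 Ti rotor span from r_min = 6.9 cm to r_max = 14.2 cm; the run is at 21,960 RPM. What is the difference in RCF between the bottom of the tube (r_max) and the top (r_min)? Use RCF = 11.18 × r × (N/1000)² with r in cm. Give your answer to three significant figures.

RCF_max = 11.18 × 14.2 × (21.96)² = 11.18 × 14.2 × 482.2416 ≈ 76,558.7 × g
RCF_min = 11.18 × 6.9 × (21.96)² = 11.18 × 6.9 × 482.2416 ≈ 37,201.1 × g
ΔRCF = 76,558.7 − 37,201.1 = 39,357.6

ΔRCF ≈ 39400 × g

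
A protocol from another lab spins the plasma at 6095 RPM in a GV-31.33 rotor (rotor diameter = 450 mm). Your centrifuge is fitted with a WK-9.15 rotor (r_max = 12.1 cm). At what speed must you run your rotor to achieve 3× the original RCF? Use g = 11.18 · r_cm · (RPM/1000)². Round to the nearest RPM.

≈ 14396 RPM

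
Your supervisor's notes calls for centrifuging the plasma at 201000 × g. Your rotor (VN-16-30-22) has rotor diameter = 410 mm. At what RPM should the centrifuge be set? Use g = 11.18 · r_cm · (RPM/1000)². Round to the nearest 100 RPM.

r = 410 mm / 2 = 205 mm = 20.5 cm
201,000 = 11.18 × 20.5 × (N/1000)²
(N/1000)² = 201,000 / 229.19 = 877.0016
N = 1000 × √877.0016 ≈ 29,614.2

≈ 29600 RPM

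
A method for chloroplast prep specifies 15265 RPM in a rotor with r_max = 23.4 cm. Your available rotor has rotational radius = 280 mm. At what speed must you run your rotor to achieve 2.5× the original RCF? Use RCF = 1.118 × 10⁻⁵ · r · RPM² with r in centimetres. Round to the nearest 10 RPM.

22060 RPM

RCF = 1.118 × 10⁻⁵ × r × N²
RCF_original = 1.118 × 10⁻⁵ × 23.4 × (15265)² = 1.118 × 10⁻⁵ × 23.4 × 233,020,225 ≈ 60,960.9 × g
Target RCF = 2.5 × 60,960.9 ≈ 152,402.2 × g
Your rotor: r = 280 mm = 28.0 cm
152,402.2 = 1.118 × 10⁻⁵ × 28 × N²
N² = 152,402.2 / (31.304 × 10⁻⁵) = 486,845,771
N ≈ √486,845,771 ≈ 22,064.6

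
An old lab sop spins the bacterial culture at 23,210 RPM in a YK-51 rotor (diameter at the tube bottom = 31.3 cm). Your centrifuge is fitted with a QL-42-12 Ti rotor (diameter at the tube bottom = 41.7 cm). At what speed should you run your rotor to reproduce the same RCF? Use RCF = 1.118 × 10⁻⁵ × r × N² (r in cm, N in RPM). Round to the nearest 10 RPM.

20110 RPM

Original rotor: r = 31.3 / 2 = 15.65 cm
RCF = 1.118 × 10⁻⁵ × r × N²
RCF_original = 1.118 × 10⁻⁵ × 15.65 × (23210)² = 1.118 × 10⁻⁵ × 15.65 × 538,704,100 ≈ 94,255.4 × g
Your rotor: r = 41.7 / 2 = 20.85 cm
94,255.4 = 1.118 × 10⁻⁵ × 20.85 × N²
N² = 94,255.4 / (23.3103 × 10⁻⁵) = 404,350,866
N ≈ √404,350,866 ≈ 20,108.5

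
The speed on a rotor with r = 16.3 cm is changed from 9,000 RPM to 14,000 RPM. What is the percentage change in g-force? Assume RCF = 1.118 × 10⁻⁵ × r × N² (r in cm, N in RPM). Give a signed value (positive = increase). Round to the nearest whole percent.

RCF ∝ N², so the ratio is (14000/9000)² = (1.555556)² = 2.4198.
Change = 2.4198 − 1 = +1.4198 → +142.0%.

+142%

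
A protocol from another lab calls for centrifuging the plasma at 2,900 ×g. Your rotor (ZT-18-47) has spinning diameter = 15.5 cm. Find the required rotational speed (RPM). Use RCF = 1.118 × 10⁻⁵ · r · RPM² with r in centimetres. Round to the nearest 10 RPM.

5790 RPM

r = 15.5 / 2 = 7.75 cm
2,900 = 1.118 × 10⁻⁵ × 7.75 × N²
N² = 2,900 / (8.6645 × 10⁻⁵) = 33,469,906
N ≈ √33,469,906 ≈ 5,785.3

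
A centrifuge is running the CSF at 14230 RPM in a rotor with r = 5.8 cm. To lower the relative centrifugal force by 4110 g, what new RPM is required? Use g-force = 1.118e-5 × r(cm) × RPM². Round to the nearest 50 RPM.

N₂ ≈ 11800 RPM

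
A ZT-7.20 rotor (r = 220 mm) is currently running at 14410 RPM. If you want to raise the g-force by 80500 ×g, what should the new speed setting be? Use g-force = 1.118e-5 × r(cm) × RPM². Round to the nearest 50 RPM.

r = 220 mm = 22.0 cm
Current RCF = 1.118 × 10⁻⁵ × 22 × (14410)² = 1.118 × 10⁻⁵ × 22 × 207,648,100 ≈ 51,073.1 × g
Target RCF = 51,073.1 + 80,500 = 131,573.1 × g
N² = 131,573.1 / (24.596 × 10⁻⁵) = 534,936,982
N ≈ √534,936,982 ≈ 23,128.7

≈ 23150 RPM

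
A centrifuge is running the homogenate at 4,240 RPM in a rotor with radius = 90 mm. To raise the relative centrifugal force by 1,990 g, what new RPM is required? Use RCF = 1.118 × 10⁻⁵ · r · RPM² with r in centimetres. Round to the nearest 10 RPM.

N₂ ≈ 6140 RPM

r = 90 mm = 9.0 cm
Current RCF = 1.118 × 10⁻⁵ × 9 × (4240)² = 1.118 × 10⁻⁵ × 9 × 17,977,600 ≈ 1,808.9 × g
Target RCF = 1,808.9 + 1,990 = 3,798.9 × g
N² = 3,798.9 / (10.062 × 10⁻⁵) = 37,754,919
N ≈ √37,754,919 ≈ 6,144.5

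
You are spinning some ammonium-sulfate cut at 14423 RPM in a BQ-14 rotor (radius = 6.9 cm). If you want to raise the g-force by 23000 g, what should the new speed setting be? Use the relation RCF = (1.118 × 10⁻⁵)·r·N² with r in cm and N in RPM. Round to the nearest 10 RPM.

Current RCF = 1.118 × 10⁻⁵ × 6.9 × (14423)² = 1.118 × 10⁻⁵ × 6.9 × 208,022,929 ≈ 16,047.3 × g
Target RCF = 16,047.3 + 23,000 = 39,047.3 × g
N² = 39,047.3 / (7.7142 × 10⁻⁵) = 506,174,328
N ≈ √506,174,328 ≈ 22,498.3

22500 RPM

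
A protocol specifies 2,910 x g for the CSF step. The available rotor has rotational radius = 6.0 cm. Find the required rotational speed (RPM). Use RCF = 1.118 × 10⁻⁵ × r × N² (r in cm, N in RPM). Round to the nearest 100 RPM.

2,910 = 1.118 × 10⁻⁵ × 6 × N²
N² = 2,910 / (6.708 × 10⁻⁵) = 43,381,038
N ≈ √43,381,038 ≈ 6,586.4

6600 RPM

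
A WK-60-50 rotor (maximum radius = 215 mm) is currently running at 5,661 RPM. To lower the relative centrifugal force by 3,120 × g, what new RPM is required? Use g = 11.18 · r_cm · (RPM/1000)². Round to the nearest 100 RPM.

≈ 4400 RPM

r = 215 mm = 21.5 cm
Current RCF = 11.18 × 21.5 × (5.661)² = 11.18 × 21.5 × 32.046921 ≈ 7,703.1 × g
Target RCF = 7,703.1 − 3,120 = 4,583.1 × g
(N/1000)² = 4,583.1 / 240.37 = 19.06686
N = 1000 × √19.06686 ≈ 4,366.6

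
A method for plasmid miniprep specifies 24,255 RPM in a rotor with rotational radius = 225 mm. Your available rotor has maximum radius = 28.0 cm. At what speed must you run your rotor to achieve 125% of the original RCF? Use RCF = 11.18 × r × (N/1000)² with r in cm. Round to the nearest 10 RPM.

≈ 24310 RPM

Original rotor: r = 225 mm = 22.5 cm
RCF = 11.18 × r × (N/1000)²
RCF_original = 11.18 × 22.5 × (24.255)² = 11.18 × 22.5 × 588.305025 ≈ 147,988.1 × g
Target RCF = 1.25 × 147,988.1 ≈ 184,985.1 × g
184,985.1 = 11.18 × 28 × (N/1000)²
(N/1000)² = 184,985.1 / 313.04 = 590.9312
N = 1000 × √590.9312 ≈ 24,309.1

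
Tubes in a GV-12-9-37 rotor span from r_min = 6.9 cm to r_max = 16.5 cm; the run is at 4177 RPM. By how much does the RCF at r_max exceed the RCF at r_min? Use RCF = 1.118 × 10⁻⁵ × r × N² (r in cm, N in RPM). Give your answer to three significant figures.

≈ 1870 × g

ΔRCF = 1.118 × 10⁻⁵ × (r_max − r_min) × N² = 1.118 × 10⁻⁵ × 9.6 × 17,447,329 ≈ 1,872.6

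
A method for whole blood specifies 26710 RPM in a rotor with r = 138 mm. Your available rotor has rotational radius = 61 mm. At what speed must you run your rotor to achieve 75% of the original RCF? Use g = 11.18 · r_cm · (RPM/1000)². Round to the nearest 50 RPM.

34800 RPM

Original rotor: r = 138 mm = 13.8 cm
RCF_original = 11.18 × 13.8 × (26.71)² = 11.18 × 13.8 × 713.4241 ≈ 110,069.9 × g
Target RCF = 0.75 × 110,069.9 ≈ 82,552.4 × g
Your rotor: r = 61 mm = 6.1 cm
82,552.4 = 11.18 × 6.1 × (N/1000)²
(N/1000)² = 82,552.4 / 68.198 = 1210.481
N = 1000 × √1210.481 ≈ 34,792.0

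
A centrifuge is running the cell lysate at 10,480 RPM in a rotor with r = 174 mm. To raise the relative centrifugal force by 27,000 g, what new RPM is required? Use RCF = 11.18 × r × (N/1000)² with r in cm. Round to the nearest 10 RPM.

N₂ ≈ 15770 RPM

r = 174 mm = 17.4 cm
Current RCF = 11.18 × 17.4 × (10.48)² = 11.18 × 17.4 × 109.8304 ≈ 21,365.5 × g
Target RCF = 21,365.5 + 27,000 = 48,365.5 × g
(N/1000)² = 48,365.5 / 194.532 = 248.6249
N = 1000 × √248.6249 ≈ 15,767.8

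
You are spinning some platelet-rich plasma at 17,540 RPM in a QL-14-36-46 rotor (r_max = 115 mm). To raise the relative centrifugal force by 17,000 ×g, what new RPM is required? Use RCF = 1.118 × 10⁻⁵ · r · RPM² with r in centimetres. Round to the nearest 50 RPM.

r = 115 mm = 11.5 cm
Current RCF = 1.118 × 10⁻⁵ × 11.5 × (17540)² = 1.118 × 10⁻⁵ × 11.5 × 307,651,600 ≈ 39,554.8 × g
Target RCF = 39,554.8 + 17,000 = 56,554.8 × g
N² = 56,554.8 / (12.857 × 10⁻⁵) = 439,875,554
N ≈ √439,875,554 ≈ 20,973.2

N₂ ≈ 20950 RPM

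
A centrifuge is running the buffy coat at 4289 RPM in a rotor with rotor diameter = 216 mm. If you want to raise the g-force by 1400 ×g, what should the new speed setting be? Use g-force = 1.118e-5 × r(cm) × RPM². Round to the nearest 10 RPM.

N₂ ≈ 5480 RPM

r = 216 mm / 2 = 108 mm = 10.8 cm
Current RCF = 1.118 × 10⁻⁵ × 10.8 × (4289)² = 1.118 × 10⁻⁵ × 10.8 × 18,395,521 ≈ 2,221.1 × g
Target RCF = 2,221.1 + 1,400 = 3,621.1 × g
N² = 3,621.1 / (12.0744 × 10⁻⁵) = 29,989,896
N ≈ √29,989,896 ≈ 5,476.3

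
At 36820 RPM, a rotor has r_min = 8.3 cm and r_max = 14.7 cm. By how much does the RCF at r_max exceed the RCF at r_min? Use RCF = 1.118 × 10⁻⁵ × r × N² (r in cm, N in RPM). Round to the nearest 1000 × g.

RCF_max = 1.118 × 10⁻⁵ × 14.7 × (36820)² = 1.118 × 10⁻⁵ × 14.7 × 1,355,712,400 ≈ 222,805.9 × g
RCF_min = 1.118 × 10⁻⁵ × 8.3 × (36820)² = 1.118 × 10⁻⁵ × 8.3 × 1,355,712,400 ≈ 125,802 × g
ΔRCF = 222,805.9 − 125,802 = 97,003.9

≈ 97000 g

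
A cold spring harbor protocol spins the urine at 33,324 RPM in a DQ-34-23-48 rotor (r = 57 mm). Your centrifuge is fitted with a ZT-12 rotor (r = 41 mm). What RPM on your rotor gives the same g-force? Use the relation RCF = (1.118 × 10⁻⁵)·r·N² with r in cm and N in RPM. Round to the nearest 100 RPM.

39300 RPM

Original rotor: r = 57 mm = 5.7 cm
RCF = 1.118 × 10⁻⁵ × r × N²
RCF_original = 1.118 × 10⁻⁵ × 5.7 × (33324)² = 1.118 × 10⁻⁵ × 5.7 × 1,110,488,976 ≈ 70,767 × g
Your rotor: r = 41 mm = 4.1 cm
70,767 = 1.118 × 10⁻⁵ × 4.1 × N²
N² = 70,767 / (4.5838 × 10⁻⁵) = 1,543,850,081
N ≈ √1,543,850,081 ≈ 39,291.9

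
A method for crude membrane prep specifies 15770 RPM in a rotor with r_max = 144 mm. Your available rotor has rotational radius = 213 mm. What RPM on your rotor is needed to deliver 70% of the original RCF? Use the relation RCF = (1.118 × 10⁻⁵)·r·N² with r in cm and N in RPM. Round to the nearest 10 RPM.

≈ 10850 RPM

Original rotor: r = 144 mm = 14.4 cm
RCF_original = 1.118 × 10⁻⁵ × 14.4 × (15770)² = 1.118 × 10⁻⁵ × 14.4 × 248,692,900 ≈ 40,037.6 × g
Target RCF = 0.7 × 40,037.6 ≈ 28,026.3 × g
Your rotor: r = 213 mm = 21.3 cm
28,026.3 = 1.118 × 10⁻⁵ × 21.3 × N²
N² = 28,026.3 / (23.8134 × 10⁻⁵) = 117,691,300
N ≈ √117,691,300 ≈ 10,848.6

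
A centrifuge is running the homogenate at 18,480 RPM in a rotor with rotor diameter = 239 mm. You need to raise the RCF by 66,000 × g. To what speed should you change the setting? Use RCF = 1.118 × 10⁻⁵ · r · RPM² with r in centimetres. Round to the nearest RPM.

r = 239 mm / 2 = 119.5 mm = 11.95 cm
Current RCF = 1.118 × 10⁻⁵ × 11.95 × (18480)² = 1.118 × 10⁻⁵ × 11.95 × 341,510,400 ≈ 45,626.1 × g
Target RCF = 45,626.1 + 66,000 = 111,626.1 × g
N² = 111,626.1 / (13.3601 × 10⁻⁵) = 835,518,447
N ≈ √835,518,447 ≈ 28,905.3

28905 RPM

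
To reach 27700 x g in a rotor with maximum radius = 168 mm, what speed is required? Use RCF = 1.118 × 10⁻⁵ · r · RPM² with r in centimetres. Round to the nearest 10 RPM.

N ≈ 12140 RPM

r = 168 mm = 16.8 cm
27,700 = 1.118 × 10⁻⁵ × 16.8 × N²
N² = 27,700 / (18.7824 × 10⁻⁵) = 147,478,491
N ≈ √147,478,491 ≈ 12,144.1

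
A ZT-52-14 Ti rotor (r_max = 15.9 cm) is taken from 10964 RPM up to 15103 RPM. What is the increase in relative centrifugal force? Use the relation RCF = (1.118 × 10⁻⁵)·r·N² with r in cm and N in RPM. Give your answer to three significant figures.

19200 x g

RCF₁ = 1.118 × 10⁻⁵ × 15.9 × (10964)² = 1.118 × 10⁻⁵ × 15.9 × 120,209,296 ≈ 21,368.6 × g
RCF₂ = 1.118 × 10⁻⁵ × 15.9 × (15103)² = 1.118 × 10⁻⁵ × 15.9 × 228,100,609 ≈ 40,547.6 × g
Increase = 40,547.6 − 21,368.6 = 19,179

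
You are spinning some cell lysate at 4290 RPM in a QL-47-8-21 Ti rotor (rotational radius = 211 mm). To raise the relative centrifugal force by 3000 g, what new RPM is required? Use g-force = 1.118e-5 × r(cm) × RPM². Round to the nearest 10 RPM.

≈ 5580 RPM

r = 211 mm = 21.1 cm
Current RCF = 1.118 × 10⁻⁵ × 21.1 × (4290)² = 1.118 × 10⁻⁵ × 21.1 × 18,404,100 ≈ 4,341.5 × g
Target RCF = 4,341.5 + 3,000 = 7,341.5 × g
N² = 7,341.5 / (23.5898 × 10⁻⁵) = 31,121,502
N ≈ √31,121,502 ≈ 5,578.7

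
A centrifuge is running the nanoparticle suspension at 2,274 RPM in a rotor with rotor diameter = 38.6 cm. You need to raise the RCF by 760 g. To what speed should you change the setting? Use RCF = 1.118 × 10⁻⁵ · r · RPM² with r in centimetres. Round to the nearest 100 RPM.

r = 38.6 / 2 = 19.3 cm
Current RCF = 1.118 × 10⁻⁵ × 19.3 × (2274)² = 1.118 × 10⁻⁵ × 19.3 × 5,171,076 ≈ 1,115.8 × g
Target RCF = 1,115.8 + 760 = 1,875.8 × g
N² = 1,875.8 / (21.5774 × 10⁻⁵) = 8,693,355
N ≈ √8,693,355 ≈ 2,948.4

≈ 2900 RPM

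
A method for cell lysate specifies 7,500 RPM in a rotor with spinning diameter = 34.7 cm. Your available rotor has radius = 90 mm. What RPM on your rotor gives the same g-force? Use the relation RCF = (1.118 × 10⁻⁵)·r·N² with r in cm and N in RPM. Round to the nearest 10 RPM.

Original rotor: r = 34.7 / 2 = 17.35 cm
RCF_original = 1.118 × 10⁻⁵ × 17.35 × (7500)² = 1.118 × 10⁻⁵ × 17.35 × 56,250,000 ≈ 10,911 × g
Your rotor: r = 90 mm = 9.0 cm
10,911 = 1.118 × 10⁻⁵ × 9 × N²
N² = 10,911 / (10.062 × 10⁻⁵) = 108,437,686
N ≈ √108,437,686 ≈ 10,413.3

≈ 10410 RPM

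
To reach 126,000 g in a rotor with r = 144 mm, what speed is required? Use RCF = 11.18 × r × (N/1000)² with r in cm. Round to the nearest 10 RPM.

r = 144 mm = 14.4 cm
126,000 = 11.18 × 14.4 × (N/1000)²
(N/1000)² = 126,000 / 160.992 = 782.6476
N = 1000 × √782.6476 ≈ 27,975.8

N ≈ 27980 RPM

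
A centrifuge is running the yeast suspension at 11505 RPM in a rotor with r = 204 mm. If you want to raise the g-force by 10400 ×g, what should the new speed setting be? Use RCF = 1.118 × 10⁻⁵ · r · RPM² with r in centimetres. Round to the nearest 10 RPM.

r = 204 mm = 20.4 cm
Current RCF = 1.118 × 10⁻⁵ × 20.4 × (11505)² = 1.118 × 10⁻⁵ × 20.4 × 132,365,025 ≈ 30,188.8 × g
Target RCF = 30,188.8 + 10,400 = 40,588.8 × g
N² = 40,588.8 / (22.8072 × 10⁻⁵) = 177,964,853
N ≈ √177,964,853 ≈ 13,340.3

N₂ ≈ 13340 RPM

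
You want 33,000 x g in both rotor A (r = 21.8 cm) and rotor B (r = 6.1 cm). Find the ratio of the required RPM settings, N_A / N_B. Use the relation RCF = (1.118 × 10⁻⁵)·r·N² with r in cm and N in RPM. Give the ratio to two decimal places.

0.53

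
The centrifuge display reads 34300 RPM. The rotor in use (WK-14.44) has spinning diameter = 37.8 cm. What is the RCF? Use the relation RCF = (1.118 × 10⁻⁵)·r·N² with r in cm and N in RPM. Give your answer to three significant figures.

r = 37.8 / 2 = 18.9 cm
RCF = 1.118 × 10⁻⁵ × 18.9 × (34300)² = 1.118 × 10⁻⁵ × 18.9 × 1,176,490,000 ≈ 248,594.7 × g

249000 ×g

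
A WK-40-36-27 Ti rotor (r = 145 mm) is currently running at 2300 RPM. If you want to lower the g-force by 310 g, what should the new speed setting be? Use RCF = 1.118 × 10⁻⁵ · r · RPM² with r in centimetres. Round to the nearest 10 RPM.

r = 145 mm = 14.5 cm
Current RCF = 1.118 × 10⁻⁵ × 14.5 × (2300)² = 1.118 × 10⁻⁵ × 14.5 × 5,290,000 ≈ 857.6 × g
Target RCF = 857.6 − 310 = 547.6 × g
N² = 547.6 / (16.211 × 10⁻⁵) = 3,377,953
N ≈ √3,377,953 ≈ 1,837.9

1840 RPM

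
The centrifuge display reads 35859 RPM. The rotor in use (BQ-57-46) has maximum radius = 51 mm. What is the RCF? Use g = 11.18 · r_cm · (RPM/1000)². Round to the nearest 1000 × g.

r = 51 mm = 5.1 cm
RCF = 11.18 × 5.1 × (35.859)² = 11.18 × 5.1 × 1,285.867881 ≈ 73,317.6 × g

73000 × g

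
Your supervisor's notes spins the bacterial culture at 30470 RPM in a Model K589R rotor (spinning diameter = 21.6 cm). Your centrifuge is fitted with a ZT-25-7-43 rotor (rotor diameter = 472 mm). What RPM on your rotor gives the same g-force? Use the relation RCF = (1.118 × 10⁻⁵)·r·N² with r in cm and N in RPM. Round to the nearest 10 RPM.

≈ 20610 RPM

Original rotor: r = 21.6 / 2 = 10.8 cm
RCF_original = 1.118 × 10⁻⁵ × 10.8 × (30470)² = 1.118 × 10⁻⁵ × 10.8 × 928,420,900 ≈ 112,101.3 × g
Your rotor: r = 472 mm / 2 = 236 mm = 23.6 cm
112,101.3 = 1.118 × 10⁻⁵ × 23.6 × N²
N² = 112,101.3 / (26.3848 × 10⁻⁵) = 424,870,759
N ≈ √424,870,759 ≈ 20,612.4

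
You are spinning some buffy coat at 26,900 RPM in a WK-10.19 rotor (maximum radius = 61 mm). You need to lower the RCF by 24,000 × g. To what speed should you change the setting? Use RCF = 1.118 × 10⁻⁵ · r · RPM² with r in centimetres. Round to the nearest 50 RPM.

r = 61 mm = 6.1 cm
Current RCF = 1.118 × 10⁻⁵ × 6.1 × (26900)² = 1.118 × 10⁻⁵ × 6.1 × 723,610,000 ≈ 49,348.8 × g
Target RCF = 49,348.8 − 24,000 = 25,348.8 × g
N² = 25,348.8 / (6.8198 × 10⁻⁵) = 371,694,185
N ≈ √371,694,185 ≈ 19,279.4

≈ 19300 RPM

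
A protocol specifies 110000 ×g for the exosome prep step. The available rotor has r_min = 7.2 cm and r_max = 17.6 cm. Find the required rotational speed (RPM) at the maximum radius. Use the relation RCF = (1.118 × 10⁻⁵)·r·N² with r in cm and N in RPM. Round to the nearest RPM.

Use r_max = 17.6 cm.
RCF = 1.118 × 10⁻⁵ × r × N²
110,000 = 1.118 × 10⁻⁵ × 17.6 × N²
N² = 110,000 / (19.6768 × 10⁻⁵) = 559,033,989
N ≈ √559,033,989 ≈ 23,643.9

≈ 23644 RPM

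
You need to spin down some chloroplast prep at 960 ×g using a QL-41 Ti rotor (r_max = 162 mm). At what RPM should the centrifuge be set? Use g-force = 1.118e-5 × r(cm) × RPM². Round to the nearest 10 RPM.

r = 162 mm = 16.2 cm
960 = 1.118 × 10⁻⁵ × 16.2 × N²
N² = 960 / (18.1116 × 10⁻⁵) = 5,300,470
N ≈ √5,300,470 ≈ 2,302.3

2300 RPM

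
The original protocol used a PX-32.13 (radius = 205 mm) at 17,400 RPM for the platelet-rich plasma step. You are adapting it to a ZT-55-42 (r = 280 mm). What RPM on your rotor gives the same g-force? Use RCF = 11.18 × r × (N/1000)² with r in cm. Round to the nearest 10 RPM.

14890 RPM

Original rotor: r = 205 mm = 20.5 cm
RCF_original = 11.18 × 20.5 × (17.4)² = 11.18 × 20.5 × 302.76 ≈ 69,389.6 × g
Your rotor: r = 280 mm = 28.0 cm
69,389.6 = 11.18 × 28 × (N/1000)²
(N/1000)² = 69,389.6 / 313.04 = 221.6637
N = 1000 × √221.6637 ≈ 14,888.4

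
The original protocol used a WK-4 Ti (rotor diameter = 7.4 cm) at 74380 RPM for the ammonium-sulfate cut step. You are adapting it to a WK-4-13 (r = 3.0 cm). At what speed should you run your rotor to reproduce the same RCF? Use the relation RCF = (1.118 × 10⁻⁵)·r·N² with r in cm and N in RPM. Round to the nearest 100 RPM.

Original rotor: r = 7.4 / 2 = 3.7 cm
RCF_original = 1.118 × 10⁻⁵ × 3.7 × (74380)² = 1.118 × 10⁻⁵ × 3.7 × 5,532,384,400 ≈ 228,852.6 × g
228,852.6 = 1.118 × 10⁻⁵ × 3 × N²
N² = 228,852.6 / (3.354 × 10⁻⁵) = 6,823,273,703
N ≈ √6,823,273,703 ≈ 82,603.1

≈ 82600 RPM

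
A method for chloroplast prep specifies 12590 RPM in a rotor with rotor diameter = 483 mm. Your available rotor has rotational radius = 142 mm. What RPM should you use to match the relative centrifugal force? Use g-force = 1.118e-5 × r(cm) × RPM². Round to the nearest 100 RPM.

16400 RPM

Original rotor: r = 483 mm / 2 = 241.5 mm = 24.15 cm
RCF_original = 1.118 × 10⁻⁵ × 24.15 × (12590)² = 1.118 × 10⁻⁵ × 24.15 × 158,508,100 ≈ 42,796.7 × g
Your rotor: r = 142 mm = 14.2 cm
42,796.7 = 1.118 × 10⁻⁵ × 14.2 × N²
N² = 42,796.7 / (15.8756 × 10⁻⁵) = 269,575,323
N ≈ √269,575,323 ≈ 16,418.7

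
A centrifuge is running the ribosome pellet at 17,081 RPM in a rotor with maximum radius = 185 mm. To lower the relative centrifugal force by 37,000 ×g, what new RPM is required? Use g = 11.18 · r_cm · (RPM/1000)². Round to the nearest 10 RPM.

r = 185 mm = 18.5 cm
Current RCF = 11.18 × 18.5 × (17.081)² = 11.18 × 18.5 × 291.760561 ≈ 60,344.8 × g
Target RCF = 60,344.8 − 37,000 = 23,344.8 × g
(N/1000)² = 23,344.8 / 206.83 = 112.8695
N = 1000 × √112.8695 ≈ 10,624.0

≈ 10620 RPM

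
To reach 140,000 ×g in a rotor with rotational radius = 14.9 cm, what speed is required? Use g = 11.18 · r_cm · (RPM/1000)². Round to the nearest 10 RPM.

28990 RPM

RCF = 11.18 × r × (N/1000)²
140,000 = 11.18 × 14.9 × (N/1000)²
(N/1000)² = 140,000 / 166.582 = 840.4269
N = 1000 × √840.4269 ≈ 28,990.1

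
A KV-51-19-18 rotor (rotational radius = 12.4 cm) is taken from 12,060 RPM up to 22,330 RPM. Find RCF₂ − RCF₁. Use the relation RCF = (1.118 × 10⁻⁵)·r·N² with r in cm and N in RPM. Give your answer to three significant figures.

RCF₁ = 1.118 × 10⁻⁵ × 12.4 × (12060)² = 1.118 × 10⁻⁵ × 12.4 × 145,443,600 ≈ 20,163.1 × g
RCF₂ = 1.118 × 10⁻⁵ × 12.4 × (22330)² = 1.118 × 10⁻⁵ × 12.4 × 498,628,900 ≈ 69,125.9 × g
Increase = 69,125.9 − 20,163.1 = 48,962.8

≈ 49000 × g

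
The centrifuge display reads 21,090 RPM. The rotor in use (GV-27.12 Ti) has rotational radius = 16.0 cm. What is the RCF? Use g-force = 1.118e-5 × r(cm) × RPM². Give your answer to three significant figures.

79600 g

RCF = 1.118 × 10⁻⁵ × 16 × (21090)² = 1.118 × 10⁻⁵ × 16 × 444,788,100 ≈ 79,563.7 × g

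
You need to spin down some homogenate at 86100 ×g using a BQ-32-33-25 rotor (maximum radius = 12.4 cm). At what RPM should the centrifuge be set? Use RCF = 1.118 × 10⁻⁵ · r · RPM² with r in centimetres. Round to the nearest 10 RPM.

24920 RPM

86,100 = 1.118 × 10⁻⁵ × 12.4 × N²
N² = 86,100 / (13.8632 × 10⁻⁵) = 621,068,729
N ≈ √621,068,729 ≈ 24,921.3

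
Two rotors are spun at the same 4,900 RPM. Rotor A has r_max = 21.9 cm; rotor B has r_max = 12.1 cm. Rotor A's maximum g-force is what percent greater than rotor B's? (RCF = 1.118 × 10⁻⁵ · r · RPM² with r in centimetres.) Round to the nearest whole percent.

At equal RPM, RCF scales linearly with r: ratio = 21.9 / 12.1 = 1.8099.
So rotor A delivers 81.0% more g-force.

81%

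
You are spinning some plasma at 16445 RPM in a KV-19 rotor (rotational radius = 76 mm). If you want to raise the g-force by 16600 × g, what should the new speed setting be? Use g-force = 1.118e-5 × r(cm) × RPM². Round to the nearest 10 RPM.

21580 RPM

r = 76 mm = 7.6 cm
Current RCF = 1.118 × 10⁻⁵ × 7.6 × (16445)² = 1.118 × 10⁻⁵ × 7.6 × 270,438,025 ≈ 22,978.6 × g
Target RCF = 22,978.6 + 16,600 = 39,578.6 × g
N² = 39,578.6 / (8.4968 × 10⁻⁵) = 465,805,950
N ≈ √465,805,950 ≈ 21,582.5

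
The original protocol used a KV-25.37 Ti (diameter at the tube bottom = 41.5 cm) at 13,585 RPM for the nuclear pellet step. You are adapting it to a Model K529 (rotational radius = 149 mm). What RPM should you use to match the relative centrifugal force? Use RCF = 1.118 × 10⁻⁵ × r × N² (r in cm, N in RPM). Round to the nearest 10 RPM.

Original rotor: r = 41.5 / 2 = 20.75 cm
RCF_original = 1.118 × 10⁻⁵ × 20.75 × (13585)² = 1.118 × 10⁻⁵ × 20.75 × 184,552,225 ≈ 42,813.3 × g
Your rotor: r = 149 mm = 14.9 cm
42,813.3 = 1.118 × 10⁻⁵ × 14.9 × N²
N² = 42,813.3 / (16.6582 × 10⁻⁵) = 257,010,361
N ≈ √257,010,361 ≈ 16,031.5

≈ 16030 RPM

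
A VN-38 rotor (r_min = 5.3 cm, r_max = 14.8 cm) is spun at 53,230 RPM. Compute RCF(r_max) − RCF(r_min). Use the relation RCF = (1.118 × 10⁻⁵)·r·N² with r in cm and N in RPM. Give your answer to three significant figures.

RCF_max = 1.118 × 10⁻⁵ × 14.8 × (53230)² = 1.118 × 10⁻⁵ × 14.8 × 2,833,432,900 ≈ 468,831.1 × g
RCF_min = 1.118 × 10⁻⁵ × 5.3 × (53230)² = 1.118 × 10⁻⁵ × 5.3 × 2,833,432,900 ≈ 167,892.2 × g
ΔRCF = 468,831.1 − 167,892.2 = 300,938.9

ΔRCF ≈ 301000 × g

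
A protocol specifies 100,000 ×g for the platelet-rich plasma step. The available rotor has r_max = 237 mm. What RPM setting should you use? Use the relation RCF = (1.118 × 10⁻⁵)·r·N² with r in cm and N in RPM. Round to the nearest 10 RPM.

≈ 19430 RPM

r = 237 mm = 23.7 cm
100,000 = 1.118 × 10⁻⁵ × 23.7 × N²
N² = 100,000 / (26.4966 × 10⁻⁵) = 377,406,913
N ≈ √377,406,913 ≈ 19,427.0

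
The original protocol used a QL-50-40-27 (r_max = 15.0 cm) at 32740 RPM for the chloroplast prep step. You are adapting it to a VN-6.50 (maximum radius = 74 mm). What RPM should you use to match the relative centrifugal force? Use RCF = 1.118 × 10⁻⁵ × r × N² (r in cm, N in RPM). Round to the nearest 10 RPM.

≈ 46610 RPM

RCF_original = 1.118 × 10⁻⁵ × 15 × (32740)² = 1.118 × 10⁻⁵ × 15 × 1,071,907,600 ≈ 179,758.9 × g
Your rotor: r = 74 mm = 7.4 cm
179,758.9 = 1.118 × 10⁻⁵ × 7.4 × N²
N² = 179,758.9 / (8.2732 × 10⁻⁵) = 2,172,785,621
N ≈ √2,172,785,621 ≈ 46,613.1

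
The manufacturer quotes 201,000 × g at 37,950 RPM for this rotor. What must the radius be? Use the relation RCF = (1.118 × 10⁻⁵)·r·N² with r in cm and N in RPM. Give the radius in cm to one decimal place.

≈ 12.5 cm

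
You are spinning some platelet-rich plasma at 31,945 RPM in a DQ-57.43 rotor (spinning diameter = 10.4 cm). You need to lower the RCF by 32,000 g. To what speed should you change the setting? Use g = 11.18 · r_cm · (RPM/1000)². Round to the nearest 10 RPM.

r = 10.4 / 2 = 5.2 cm
Current RCF = 11.18 × 5.2 × (31.945)² = 11.18 × 5.2 × 1,020.483025 ≈ 59,326.8 × g
Target RCF = 59,326.8 − 32,000 = 27,326.8 × g
(N/1000)² = 27,326.8 / 58.136 = 470.0495
N = 1000 × √470.0495 ≈ 21,680.6

21680 RPM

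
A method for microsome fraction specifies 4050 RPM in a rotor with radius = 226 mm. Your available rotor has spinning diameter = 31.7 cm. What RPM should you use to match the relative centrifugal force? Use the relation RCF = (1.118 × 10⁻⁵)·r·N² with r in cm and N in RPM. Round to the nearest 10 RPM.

≈ 4840 RPM

Original rotor: r = 226 mm = 22.6 cm
RCF = 1.118 × 10⁻⁵ × r × N²
RCF_original = 1.118 × 10⁻⁵ × 22.6 × (4050)² = 1.118 × 10⁻⁵ × 22.6 × 16,402,500 ≈ 4,144.4 × g
Your rotor: r = 31.7 / 2 = 15.85 cm
4,144.4 = 1.118 × 10⁻⁵ × 15.85 × N²
N² = 4,144.4 / (17.7203 × 10⁻⁵) = 23,387,866
N ≈ √23,387,866 ≈ 4,836.1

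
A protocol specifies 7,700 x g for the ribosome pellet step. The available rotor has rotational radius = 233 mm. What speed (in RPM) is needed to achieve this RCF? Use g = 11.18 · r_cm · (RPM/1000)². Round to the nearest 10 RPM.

≈ 5440 RPM

r = 233 mm = 23.3 cm
7,700 = 11.18 × 23.3 × (N/1000)²
(N/1000)² = 7,700 / 260.494 = 29.55922
N = 1000 × √29.55922 ≈ 5,436.8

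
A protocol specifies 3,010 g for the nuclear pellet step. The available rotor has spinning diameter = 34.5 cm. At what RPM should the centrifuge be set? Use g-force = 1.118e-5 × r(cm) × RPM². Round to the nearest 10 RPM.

≈ 3950 RPM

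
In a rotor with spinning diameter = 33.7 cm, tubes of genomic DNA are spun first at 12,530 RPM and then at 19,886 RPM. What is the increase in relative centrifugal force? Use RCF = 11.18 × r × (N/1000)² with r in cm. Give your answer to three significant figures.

r = 33.7 / 2 = 16.85 cm
RCF₁ = 11.18 × 16.85 × (12.53)² = 11.18 × 16.85 × 157.0009 ≈ 29,576.3 × g
RCF₂ = 11.18 × 16.85 × (19.886)² = 11.18 × 16.85 × 395.452996 ≈ 74,496.6 × g
Increase = 74,496.6 − 29,576.3 = 44,920.3

≈ 44900 x g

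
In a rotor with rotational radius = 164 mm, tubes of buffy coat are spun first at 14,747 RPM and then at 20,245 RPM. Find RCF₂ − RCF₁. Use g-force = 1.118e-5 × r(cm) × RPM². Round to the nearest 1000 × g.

r = 164 mm = 16.4 cm
RCF₁ = 1.118 × 10⁻⁵ × 16.4 × (14747)² = 1.118 × 10⁻⁵ × 16.4 × 217,474,009 ≈ 39,874.3 × g
RCF₂ = 1.118 × 10⁻⁵ × 16.4 × (20245)² = 1.118 × 10⁻⁵ × 16.4 × 409,860,025 ≈ 75,148.7 × g
Increase = 75,148.7 − 39,874.3 = 35,274.4

≈ 35000 g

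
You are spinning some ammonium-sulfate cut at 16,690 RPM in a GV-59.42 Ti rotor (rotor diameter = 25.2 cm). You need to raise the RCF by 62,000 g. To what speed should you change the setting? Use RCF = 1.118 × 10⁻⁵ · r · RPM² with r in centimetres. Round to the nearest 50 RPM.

N₂ ≈ 26800 RPM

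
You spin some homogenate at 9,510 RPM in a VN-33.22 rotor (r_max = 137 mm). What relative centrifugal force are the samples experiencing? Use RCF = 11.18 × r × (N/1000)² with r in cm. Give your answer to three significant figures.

r = 137 mm = 13.7 cm
RCF = 11.18 × 13.7 × (9.51)² = 11.18 × 13.7 × 90.4401 ≈ 13,852.3 × g

RCF ≈ 13900 ×g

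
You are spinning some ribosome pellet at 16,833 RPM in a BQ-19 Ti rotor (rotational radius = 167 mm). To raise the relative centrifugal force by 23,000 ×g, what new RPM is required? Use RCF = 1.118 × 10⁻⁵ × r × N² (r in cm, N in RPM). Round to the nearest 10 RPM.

≈ 20160 RPM

r = 167 mm = 16.7 cm
Current RCF = 1.118 × 10⁻⁵ × 16.7 × (16833)² = 1.118 × 10⁻⁵ × 16.7 × 283,349,889 ≈ 52,903.1 × g
Target RCF = 52,903.1 + 23,000 = 75,903.1 × g
N² = 75,903.1 / (18.6706 × 10⁻⁵) = 406,538,087
N ≈ √406,538,087 ≈ 20,162.8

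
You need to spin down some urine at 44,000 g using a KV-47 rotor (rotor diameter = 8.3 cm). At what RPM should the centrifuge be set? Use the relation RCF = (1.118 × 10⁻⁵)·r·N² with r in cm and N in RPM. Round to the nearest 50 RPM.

r = 8.3 / 2 = 4.15 cm
44,000 = 1.118 × 10⁻⁵ × 4.15 × N²
N² = 44,000 / (4.6397 × 10⁻⁵) = 948,337,177
N ≈ √948,337,177 ≈ 30,795.1

30800 RPM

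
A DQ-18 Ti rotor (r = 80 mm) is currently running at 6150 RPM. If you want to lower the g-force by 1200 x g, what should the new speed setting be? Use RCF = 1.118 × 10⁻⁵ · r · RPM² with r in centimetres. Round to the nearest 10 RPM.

r = 80 mm = 8.0 cm
Current RCF = 1.118 × 10⁻⁵ × 8 × (6150)² = 1.118 × 10⁻⁵ × 8 × 37,822,500 ≈ 3,382.8 × g
Target RCF = 3,382.8 − 1,200 = 2,182.8 × g
N² = 2,182.8 / (8.944 × 10⁻⁵) = 24,405,188
N ≈ √24,405,188 ≈ 4,940.2

N₂ ≈ 4940 RPM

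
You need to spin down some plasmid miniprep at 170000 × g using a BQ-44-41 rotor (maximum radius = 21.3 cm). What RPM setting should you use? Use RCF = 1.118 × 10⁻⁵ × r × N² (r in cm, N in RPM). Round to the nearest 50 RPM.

≈ 26700 RPM

RCF = 1.118 × 10⁻⁵ × r × N²
170,000 = 1.118 × 10⁻⁵ × 21.3 × N²
N² = 170,000 / (23.8134 × 10⁻⁵) = 713,883,780
N ≈ √713,883,780 ≈ 26,718.6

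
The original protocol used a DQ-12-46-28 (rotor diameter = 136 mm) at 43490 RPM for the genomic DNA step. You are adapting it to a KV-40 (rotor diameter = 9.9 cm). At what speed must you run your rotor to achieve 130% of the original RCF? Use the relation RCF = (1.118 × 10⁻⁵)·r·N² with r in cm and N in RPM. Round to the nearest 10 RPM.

Original rotor: r = 136 mm / 2 = 68 mm = 6.8 cm
RCF_original = 1.118 × 10⁻⁵ × 6.8 × (43490)² = 1.118 × 10⁻⁵ × 6.8 × 1,891,380,100 ≈ 143,790.3 × g
Target RCF = 1.3 × 143,790.3 ≈ 186,927.4 × g
Your rotor: r = 9.9 / 2 = 4.95 cm
186,927.4 = 1.118 × 10⁻⁵ × 4.95 × N²
N² = 186,927.4 / (5.5341 × 10⁻⁵) = 3,377,738,024
N ≈ √3,377,738,024 ≈ 58,118.3

58120 RPM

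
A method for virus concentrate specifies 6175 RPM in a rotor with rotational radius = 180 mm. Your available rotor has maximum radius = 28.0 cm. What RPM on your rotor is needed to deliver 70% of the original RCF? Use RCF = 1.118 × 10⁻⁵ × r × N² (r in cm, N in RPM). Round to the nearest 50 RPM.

Original rotor: r = 180 mm = 18.0 cm
RCF = 1.118 × 10⁻⁵ × r × N²
RCF_original = 1.118 × 10⁻⁵ × 18 × (6175)² = 1.118 × 10⁻⁵ × 18 × 38,130,625 ≈ 7,673.4 × g
Target RCF = 0.7 × 7,673.4 ≈ 5,371.4 × g
5,371.4 = 1.118 × 10⁻⁵ × 28 × N²
N² = 5,371.4 / (31.304 × 10⁻⁵) = 17,158,830
N ≈ √17,158,830 ≈ 4,142.3

4150 RPM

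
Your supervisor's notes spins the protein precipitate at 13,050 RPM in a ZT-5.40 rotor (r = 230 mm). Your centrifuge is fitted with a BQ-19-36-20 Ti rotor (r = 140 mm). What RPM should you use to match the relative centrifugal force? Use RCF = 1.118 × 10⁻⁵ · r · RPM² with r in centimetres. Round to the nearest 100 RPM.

Original rotor: r = 230 mm = 23.0 cm
RCF = 1.118 × 10⁻⁵ × r × N²
RCF_original = 1.118 × 10⁻⁵ × 23 × (13050)² = 1.118 × 10⁻⁵ × 23 × 170,302,500 ≈ 43,791.6 × g
Your rotor: r = 140 mm = 14.0 cm
43,791.6 = 1.118 × 10⁻⁵ × 14 × N²
N² = 43,791.6 / (15.652 × 10⁻⁵) = 279,782,775
N ≈ √279,782,775 ≈ 16,726.7

16700 RPM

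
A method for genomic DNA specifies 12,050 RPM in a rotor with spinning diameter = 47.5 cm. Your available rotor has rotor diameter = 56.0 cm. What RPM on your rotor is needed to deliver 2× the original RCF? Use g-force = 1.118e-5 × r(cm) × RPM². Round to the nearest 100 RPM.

15700 RPM

Original rotor: r = 47.5 / 2 = 23.75 cm
RCF_original = 1.118 × 10⁻⁵ × 23.75 × (12050)² = 1.118 × 10⁻⁵ × 23.75 × 145,202,500 ≈ 38,554.9 × g
Target RCF = 2 × 38,554.9 ≈ 77,109.8 × g
Your rotor: r = 56.0 / 2 = 28 cm
77,109.8 = 1.118 × 10⁻⁵ × 28 × N²
N² = 77,109.8 / (31.304 × 10⁻⁵) = 246,325,709
N ≈ √246,325,709 ≈ 15,694.8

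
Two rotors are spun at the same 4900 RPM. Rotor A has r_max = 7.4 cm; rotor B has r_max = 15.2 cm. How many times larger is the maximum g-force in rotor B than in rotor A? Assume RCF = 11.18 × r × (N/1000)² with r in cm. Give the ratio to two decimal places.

2.05

At fixed N, RCF ∝ r, so RCF_B/RCF_A = r_B/r_A = 15.2 / 7.4 = 2.0541.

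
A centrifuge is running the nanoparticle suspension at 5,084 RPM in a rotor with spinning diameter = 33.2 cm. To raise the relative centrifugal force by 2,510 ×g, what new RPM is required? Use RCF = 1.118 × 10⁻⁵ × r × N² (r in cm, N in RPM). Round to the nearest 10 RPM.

≈ 6270 RPM

r = 33.2 / 2 = 16.6 cm
Current RCF = 1.118 × 10⁻⁵ × 16.6 × (5084)² = 1.118 × 10⁻⁵ × 16.6 × 25,847,056 ≈ 4,796.9 × g
Target RCF = 4,796.9 + 2,510 = 7,306.9 × g
N² = 7,306.9 / (18.5588 × 10⁻⁵) = 39,371,619
N ≈ √39,371,619 ≈ 6,274.7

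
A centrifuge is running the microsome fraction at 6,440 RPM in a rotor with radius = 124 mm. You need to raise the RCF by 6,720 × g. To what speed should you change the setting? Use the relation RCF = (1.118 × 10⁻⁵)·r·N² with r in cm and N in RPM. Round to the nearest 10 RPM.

N₂ ≈ 9480 RPM

r = 124 mm = 12.4 cm
Current RCF = 1.118 × 10⁻⁵ × 12.4 × (6440)² = 1.118 × 10⁻⁵ × 12.4 × 41,473,600 ≈ 5,749.6 × g
Target RCF = 5,749.6 + 6,720 = 12,469.6 × g
N² = 12,469.6 / (13.8632 × 10⁻⁵) = 89,947,487
N ≈ √89,947,487 ≈ 9,484.1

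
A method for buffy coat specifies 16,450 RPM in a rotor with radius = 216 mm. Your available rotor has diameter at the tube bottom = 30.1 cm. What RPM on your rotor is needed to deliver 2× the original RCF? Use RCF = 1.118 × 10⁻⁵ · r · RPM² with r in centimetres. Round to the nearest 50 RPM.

Original rotor: r = 216 mm = 21.6 cm
RCF_original = 1.118 × 10⁻⁵ × 21.6 × (16450)² = 1.118 × 10⁻⁵ × 21.6 × 270,602,500 ≈ 65,347.3 × g
Target RCF = 2 × 65,347.3 ≈ 130,694.6 × g
Your rotor: r = 30.1 / 2 = 15.05 cm
130,694.6 = 1.118 × 10⁻⁵ × 15.05 × N²
N² = 130,694.6 / (16.8259 × 10⁻⁵) = 776,746,563
N ≈ √776,746,563 ≈ 27,870.2

≈ 27850 RPM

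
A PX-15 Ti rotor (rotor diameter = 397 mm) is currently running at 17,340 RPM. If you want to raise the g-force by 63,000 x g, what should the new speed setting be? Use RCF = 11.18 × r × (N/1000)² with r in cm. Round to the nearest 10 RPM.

N₂ ≈ 24180 RPM

r = 397 mm / 2 = 198.5 mm = 19.85 cm
Current RCF = 11.18 × 19.85 × (17.34)² = 11.18 × 19.85 × 300.6756 ≈ 66,726.8 × g
Target RCF = 66,726.8 + 63,000 = 129,726.8 × g
(N/1000)² = 129,726.8 / 221.923 = 584.5577
N = 1000 × √584.5577 ≈ 24,177.6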